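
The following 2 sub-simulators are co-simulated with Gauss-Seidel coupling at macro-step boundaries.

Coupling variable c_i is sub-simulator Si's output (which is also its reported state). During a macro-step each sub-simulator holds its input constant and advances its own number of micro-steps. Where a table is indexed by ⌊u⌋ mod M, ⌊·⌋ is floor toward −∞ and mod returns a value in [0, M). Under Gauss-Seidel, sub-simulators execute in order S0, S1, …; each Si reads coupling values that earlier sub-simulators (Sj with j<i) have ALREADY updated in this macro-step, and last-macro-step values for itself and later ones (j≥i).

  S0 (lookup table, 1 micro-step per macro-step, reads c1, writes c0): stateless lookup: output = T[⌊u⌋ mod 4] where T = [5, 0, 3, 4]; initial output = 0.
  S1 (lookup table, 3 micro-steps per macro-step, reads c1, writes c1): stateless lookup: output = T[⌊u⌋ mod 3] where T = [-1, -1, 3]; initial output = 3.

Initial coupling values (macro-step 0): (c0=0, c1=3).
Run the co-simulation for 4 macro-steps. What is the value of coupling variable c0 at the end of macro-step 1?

c0 at macro-step 1 = 4

macro 1: S0 reads c1=3 → after 1×micro: 4; S1 reads c1=3 → after 3×micro: -1 ⇒ (c0=4, c1=-1)
macro 2: S0 reads c1=-1 → after 1×micro: 4; S1 reads c1=-1 → after 3×micro: 3 ⇒ (c0=4, c1=3)
macro 3: S0 reads c1=3 → after 1×micro: 4; S1 reads c1=3 → after 3×micro: -1 ⇒ (c0=4, c1=-1)
macro 4: S0 reads c1=-1 → after 1×micro: 4; S1 reads c1=-1 → after 3×micro: 3 ⇒ (c0=4, c1=3)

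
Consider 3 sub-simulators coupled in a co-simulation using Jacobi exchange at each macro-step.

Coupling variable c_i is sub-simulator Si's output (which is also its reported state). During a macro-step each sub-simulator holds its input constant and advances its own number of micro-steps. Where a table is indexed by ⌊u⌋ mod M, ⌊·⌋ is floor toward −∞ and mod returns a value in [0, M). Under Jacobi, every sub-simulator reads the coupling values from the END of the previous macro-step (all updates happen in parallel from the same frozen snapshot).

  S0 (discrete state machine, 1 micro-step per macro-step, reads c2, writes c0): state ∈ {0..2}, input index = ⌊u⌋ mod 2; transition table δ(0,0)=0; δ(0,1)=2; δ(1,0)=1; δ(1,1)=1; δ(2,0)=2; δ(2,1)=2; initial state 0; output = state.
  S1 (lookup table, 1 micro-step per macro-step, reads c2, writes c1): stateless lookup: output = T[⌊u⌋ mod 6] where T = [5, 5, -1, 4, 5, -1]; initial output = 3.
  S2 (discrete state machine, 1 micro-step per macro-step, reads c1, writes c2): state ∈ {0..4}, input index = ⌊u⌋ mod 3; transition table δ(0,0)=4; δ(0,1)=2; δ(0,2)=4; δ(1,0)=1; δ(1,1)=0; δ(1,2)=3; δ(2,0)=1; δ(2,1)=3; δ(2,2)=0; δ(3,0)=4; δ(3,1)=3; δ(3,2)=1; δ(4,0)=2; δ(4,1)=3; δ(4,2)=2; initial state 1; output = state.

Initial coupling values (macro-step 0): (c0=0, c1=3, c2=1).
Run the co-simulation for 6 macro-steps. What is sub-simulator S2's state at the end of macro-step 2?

macro 1: S0 reads c2=1 → after 1×micro: 2; S1 reads c2=1 → after 1×micro: 5; S2 reads c1=3 → after 1×micro: 1 ⇒ (c0=2, c1=5, c2=1)
macro 2: S0 reads c2=1 → after 1×micro: 2; S1 reads c2=1 → after 1×micro: 5; S2 reads c1=5 → after 1×micro: 3 ⇒ (c0=2, c1=5, c2=3)
macro 3: S0 reads c2=3 → after 1×micro: 2; S1 reads c2=3 → after 1×micro: 4; S2 reads c1=5 → after 1×micro: 1 ⇒ (c0=2, c1=4, c2=1)
macro 4: S0 reads c2=1 → after 1×micro: 2; S1 reads c2=1 → after 1×micro: 5; S2 reads c1=4 → after 1×micro: 0 ⇒ (c0=2, c1=5, c2=0)
macro 5: S0 reads c2=0 → after 1×micro: 2; S1 reads c2=0 → after 1×micro: 5; S2 reads c1=5 → after 1×micro: 4 ⇒ (c0=2, c1=5, c2=4)
macro 6: S0 reads c2=4 → after 1×micro: 2; S1 reads c2=4 → after 1×micro: 5; S2 reads c1=5 → after 1×micro: 2 ⇒ (c0=2, c1=5, c2=2)

S2 state at macro-step 2 = 3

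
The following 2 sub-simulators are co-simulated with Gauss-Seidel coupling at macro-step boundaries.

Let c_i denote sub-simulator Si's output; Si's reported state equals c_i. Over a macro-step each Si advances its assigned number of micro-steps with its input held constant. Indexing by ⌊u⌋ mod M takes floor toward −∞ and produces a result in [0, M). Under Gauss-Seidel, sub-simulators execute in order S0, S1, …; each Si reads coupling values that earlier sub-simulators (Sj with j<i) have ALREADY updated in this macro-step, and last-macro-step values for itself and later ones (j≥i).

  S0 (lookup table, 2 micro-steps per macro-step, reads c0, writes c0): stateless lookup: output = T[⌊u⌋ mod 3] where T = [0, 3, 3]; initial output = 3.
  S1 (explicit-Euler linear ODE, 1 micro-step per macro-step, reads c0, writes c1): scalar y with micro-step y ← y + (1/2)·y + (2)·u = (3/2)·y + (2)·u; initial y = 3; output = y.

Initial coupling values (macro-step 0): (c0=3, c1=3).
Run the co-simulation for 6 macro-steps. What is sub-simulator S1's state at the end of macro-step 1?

macro 1: S0 reads c0=3 → after 2×micro: 0; S1 reads c0=0 → after 1×micro: 9/2 ⇒ (c0=0, c1=9/2)
macro 2: S0 reads c0=0 → after 2×micro: 0; S1 reads c0=0 → after 1×micro: 27/4 ⇒ (c0=0, c1=27/4)
macro 3: S0 reads c0=0 → after 2×micro: 0; S1 reads c0=0 → after 1×micro: 81/8 ⇒ (c0=0, c1=81/8)
macro 4: S0 reads c0=0 → after 2×micro: 0; S1 reads c0=0 → after 1×micro: 243/16 ⇒ (c0=0, c1=243/16)
macro 5: S0 reads c0=0 → after 2×micro: 0; S1 reads c0=0 → after 1×micro: 729/32 ⇒ (c0=0, c1=729/32)
macro 6: S0 reads c0=0 → after 2×micro: 0; S1 reads c0=0 → after 1×micro: 2187/64 ⇒ (c0=0, c1=2187/64)

S1 state at macro-step 1 = 9/2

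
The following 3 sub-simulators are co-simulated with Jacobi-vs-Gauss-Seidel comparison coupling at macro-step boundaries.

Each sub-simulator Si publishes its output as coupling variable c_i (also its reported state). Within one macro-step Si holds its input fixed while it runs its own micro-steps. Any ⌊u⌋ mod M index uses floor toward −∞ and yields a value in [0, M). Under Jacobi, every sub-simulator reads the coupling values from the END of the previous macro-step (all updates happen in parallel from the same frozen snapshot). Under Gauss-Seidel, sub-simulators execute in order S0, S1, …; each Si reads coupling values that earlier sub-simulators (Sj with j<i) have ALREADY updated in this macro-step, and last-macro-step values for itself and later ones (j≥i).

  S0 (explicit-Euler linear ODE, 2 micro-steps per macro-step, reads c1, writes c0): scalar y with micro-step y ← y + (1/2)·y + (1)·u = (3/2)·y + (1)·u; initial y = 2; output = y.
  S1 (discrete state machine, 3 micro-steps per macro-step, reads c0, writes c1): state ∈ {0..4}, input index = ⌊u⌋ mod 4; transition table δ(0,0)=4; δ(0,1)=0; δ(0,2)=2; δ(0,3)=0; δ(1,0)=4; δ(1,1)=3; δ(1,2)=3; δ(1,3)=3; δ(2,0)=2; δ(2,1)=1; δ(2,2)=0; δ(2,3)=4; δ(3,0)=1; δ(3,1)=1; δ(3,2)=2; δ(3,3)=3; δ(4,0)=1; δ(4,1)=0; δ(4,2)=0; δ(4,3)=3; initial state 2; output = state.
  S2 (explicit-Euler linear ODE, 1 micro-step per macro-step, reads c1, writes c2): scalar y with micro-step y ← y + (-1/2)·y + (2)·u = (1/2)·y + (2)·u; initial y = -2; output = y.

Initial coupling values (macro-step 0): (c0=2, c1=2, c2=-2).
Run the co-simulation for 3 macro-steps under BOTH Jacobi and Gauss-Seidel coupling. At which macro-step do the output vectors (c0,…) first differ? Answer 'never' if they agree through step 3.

first divergence at macro-step: 1

[Jacobi] macro 1: S0 reads c1=2 → after 2×micro: 19/2; S1 reads c0=2 → after 3×micro: 0; S2 reads c1=2 → after 1×micro: 3 ⇒ (c0=19/2, c1=0, c2=3)
[Jacobi] macro 2: S0 reads c1=0 → after 2×micro: 171/8; S1 reads c0=19/2 → after 3×micro: 0; S2 reads c1=0 → after 1×micro: 3/2 ⇒ (c0=171/8, c1=0, c2=3/2)
[Jacobi] macro 3: S0 reads c1=0 → after 2×micro: 1539/32; S1 reads c0=171/8 → after 3×micro: 0; S2 reads c1=0 → after 1×micro: 3/4 ⇒ (c0=1539/32, c1=0, c2=3/4)
[Gauss-Seidel] macro 1: S0 reads c1=2 → after 2×micro: 19/2; S1 reads c0=19/2 → after 3×micro: 1; S2 reads c1=1 → after 1×micro: 1 ⇒ (c0=19/2, c1=1, c2=1)
[Gauss-Seidel] macro 2: S0 reads c1=1 → after 2×micro: 191/8; S1 reads c0=191/8 → after 3×micro: 3; S2 reads c1=3 → after 1×micro: 13/2 ⇒ (c0=191/8, c1=3, c2=13/2)
[Gauss-Seidel] macro 3: S0 reads c1=3 → after 2×micro: 1959/32; S1 reads c0=1959/32 → after 3×micro: 1; S2 reads c1=1 → after 1×micro: 21/4 ⇒ (c0=1959/32, c1=1, c2=21/4)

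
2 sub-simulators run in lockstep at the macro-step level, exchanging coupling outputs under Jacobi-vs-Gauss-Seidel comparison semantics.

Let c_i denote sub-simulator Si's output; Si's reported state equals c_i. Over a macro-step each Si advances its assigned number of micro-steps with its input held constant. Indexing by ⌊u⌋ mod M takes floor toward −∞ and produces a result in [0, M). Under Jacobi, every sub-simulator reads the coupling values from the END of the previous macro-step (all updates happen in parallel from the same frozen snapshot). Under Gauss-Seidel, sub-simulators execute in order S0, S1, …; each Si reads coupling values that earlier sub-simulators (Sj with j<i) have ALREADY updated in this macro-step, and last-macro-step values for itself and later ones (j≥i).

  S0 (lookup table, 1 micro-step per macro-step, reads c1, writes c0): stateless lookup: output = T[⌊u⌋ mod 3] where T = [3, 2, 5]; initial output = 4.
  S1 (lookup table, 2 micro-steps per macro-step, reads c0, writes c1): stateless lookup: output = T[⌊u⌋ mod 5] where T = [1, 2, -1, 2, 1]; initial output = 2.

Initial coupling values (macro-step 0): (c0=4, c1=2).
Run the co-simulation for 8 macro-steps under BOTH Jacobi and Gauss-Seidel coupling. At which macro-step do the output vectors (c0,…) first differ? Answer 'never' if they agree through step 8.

first divergence at macro-step: 2

[Jacobi] macro 1: S0 reads c1=2 → after 1×micro: 5; S1 reads c0=4 → after 2×micro: 1 ⇒ (c0=5, c1=1)
[Jacobi] macro 2: S0 reads c1=1 → after 1×micro: 2; S1 reads c0=5 → after 2×micro: 1 ⇒ (c0=2, c1=1)
[Jacobi] macro 3: S0 reads c1=1 → after 1×micro: 2; S1 reads c0=2 → after 2×micro: -1 ⇒ (c0=2, c1=-1)
[Jacobi] macro 4: S0 reads c1=-1 → after 1×micro: 5; S1 reads c0=2 → after 2×micro: -1 ⇒ (c0=5, c1=-1)
[Jacobi] macro 5: S0 reads c1=-1 → after 1×micro: 5; S1 reads c0=5 → after 2×micro: 1 ⇒ (c0=5, c1=1)
[Jacobi] macro 6: S0 reads c1=1 → after 1×micro: 2; S1 reads c0=5 → after 2×micro: 1 ⇒ (c0=2, c1=1)
[Jacobi] macro 7: S0 reads c1=1 → after 1×micro: 2; S1 reads c0=2 → after 2×micro: -1 ⇒ (c0=2, c1=-1)
[Jacobi] macro 8: S0 reads c1=-1 → after 1×micro: 5; S1 reads c0=2 → after 2×micro: -1 ⇒ (c0=5, c1=-1)
[Gauss-Seidel] macro 1: S0 reads c1=2 → after 1×micro: 5; S1 reads c0=5 → after 2×micro: 1 ⇒ (c0=5, c1=1)
[Gauss-Seidel] macro 2: S0 reads c1=1 → after 1×micro: 2; S1 reads c0=2 → after 2×micro: -1 ⇒ (c0=2, c1=-1)
[Gauss-Seidel] macro 3: S0 reads c1=-1 → after 1×micro: 5; S1 reads c0=5 → after 2×micro: 1 ⇒ (c0=5, c1=1)
[Gauss-Seidel] macro 4: S0 reads c1=1 → after 1×micro: 2; S1 reads c0=2 → after 2×micro: -1 ⇒ (c0=2, c1=-1)
[Gauss-Seidel] macro 5: S0 reads c1=-1 → after 1×micro: 5; S1 reads c0=5 → after 2×micro: 1 ⇒ (c0=5, c1=1)
[Gauss-Seidel] macro 6: S0 reads c1=1 → after 1×micro: 2; S1 reads c0=2 → after 2×micro: -1 ⇒ (c0=2, c1=-1)
[Gauss-Seidel] macro 7: S0 reads c1=-1 → after 1×micro: 5; S1 reads c0=5 → after 2×micro: 1 ⇒ (c0=5, c1=1)
[Gauss-Seidel] macro 8: S0 reads c1=1 → after 1×micro: 2; S1 reads c0=2 → after 2×micro: -1 ⇒ (c0=2, c1=-1)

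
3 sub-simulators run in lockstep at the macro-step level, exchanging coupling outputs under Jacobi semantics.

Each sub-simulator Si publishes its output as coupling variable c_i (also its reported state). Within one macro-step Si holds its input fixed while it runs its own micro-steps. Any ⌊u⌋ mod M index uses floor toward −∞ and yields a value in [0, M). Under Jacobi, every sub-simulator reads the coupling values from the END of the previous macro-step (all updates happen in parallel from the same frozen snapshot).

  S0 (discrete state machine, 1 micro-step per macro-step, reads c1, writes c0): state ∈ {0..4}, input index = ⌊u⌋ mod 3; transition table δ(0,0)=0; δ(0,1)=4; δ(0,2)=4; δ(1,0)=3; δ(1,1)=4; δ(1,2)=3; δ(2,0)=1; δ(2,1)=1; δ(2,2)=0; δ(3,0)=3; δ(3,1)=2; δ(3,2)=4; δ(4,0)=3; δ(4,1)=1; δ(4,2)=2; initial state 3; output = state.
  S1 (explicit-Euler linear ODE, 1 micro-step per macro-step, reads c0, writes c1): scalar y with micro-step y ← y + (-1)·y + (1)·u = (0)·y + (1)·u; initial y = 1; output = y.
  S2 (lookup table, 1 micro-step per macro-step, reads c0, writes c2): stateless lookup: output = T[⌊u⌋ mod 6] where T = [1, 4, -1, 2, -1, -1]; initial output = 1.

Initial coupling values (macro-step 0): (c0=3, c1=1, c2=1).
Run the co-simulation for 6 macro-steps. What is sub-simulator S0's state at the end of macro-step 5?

S0 state at macro-step 5 = 1

macro 1: S0 reads c1=1 → after 1×micro: 2; S1 reads c0=3 → after 1×micro: 3; S2 reads c0=3 → after 1×micro: 2 ⇒ (c0=2, c1=3, c2=2)
macro 2: S0 reads c1=3 → after 1×micro: 1; S1 reads c0=2 → after 1×micro: 2; S2 reads c0=2 → after 1×micro: -1 ⇒ (c0=1, c1=2, c2=-1)
macro 3: S0 reads c1=2 → after 1×micro: 3; S1 reads c0=1 → after 1×micro: 1; S2 reads c0=1 → after 1×micro: 4 ⇒ (c0=3, c1=1, c2=4)
macro 4: S0 reads c1=1 → after 1×micro: 2; S1 reads c0=3 → after 1×micro: 3; S2 reads c0=3 → after 1×micro: 2 ⇒ (c0=2, c1=3, c2=2)
macro 5: S0 reads c1=3 → after 1×micro: 1; S1 reads c0=2 → after 1×micro: 2; S2 reads c0=2 → after 1×micro: -1 ⇒ (c0=1, c1=2, c2=-1)
macro 6: S0 reads c1=2 → after 1×micro: 3; S1 reads c0=1 → after 1×micro: 1; S2 reads c0=1 → after 1×micro: 4 ⇒ (c0=3, c1=1, c2=4)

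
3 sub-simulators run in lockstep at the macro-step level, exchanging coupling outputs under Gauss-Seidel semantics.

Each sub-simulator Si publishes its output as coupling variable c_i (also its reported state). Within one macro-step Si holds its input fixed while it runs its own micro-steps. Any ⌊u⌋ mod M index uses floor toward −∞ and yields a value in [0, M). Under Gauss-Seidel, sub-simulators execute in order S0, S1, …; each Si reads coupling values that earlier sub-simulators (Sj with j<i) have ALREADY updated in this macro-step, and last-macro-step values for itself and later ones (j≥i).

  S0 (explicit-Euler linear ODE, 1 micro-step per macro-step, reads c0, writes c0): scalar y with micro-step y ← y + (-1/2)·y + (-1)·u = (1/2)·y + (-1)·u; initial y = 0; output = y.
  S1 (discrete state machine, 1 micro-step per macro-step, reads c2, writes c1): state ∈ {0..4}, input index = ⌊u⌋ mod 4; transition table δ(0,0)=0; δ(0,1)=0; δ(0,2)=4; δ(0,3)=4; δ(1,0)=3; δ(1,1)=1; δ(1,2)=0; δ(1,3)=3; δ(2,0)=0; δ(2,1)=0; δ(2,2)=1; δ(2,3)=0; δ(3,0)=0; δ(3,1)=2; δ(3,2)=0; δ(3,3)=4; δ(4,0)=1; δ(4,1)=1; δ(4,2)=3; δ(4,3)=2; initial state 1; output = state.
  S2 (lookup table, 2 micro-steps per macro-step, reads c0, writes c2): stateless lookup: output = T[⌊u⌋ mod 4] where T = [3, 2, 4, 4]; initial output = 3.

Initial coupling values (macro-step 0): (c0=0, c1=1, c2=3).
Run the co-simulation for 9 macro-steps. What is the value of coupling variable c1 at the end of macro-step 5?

c1 at macro-step 5 = 4

macro 1: S0 reads c0=0 → after 1×micro: 0; S1 reads c2=3 → after 1×micro: 3; S2 reads c0=0 → after 2×micro: 3 ⇒ (c0=0, c1=3, c2=3)
macro 2: S0 reads c0=0 → after 1×micro: 0; S1 reads c2=3 → after 1×micro: 4; S2 reads c0=0 → after 2×micro: 3 ⇒ (c0=0, c1=4, c2=3)
macro 3: S0 reads c0=0 → after 1×micro: 0; S1 reads c2=3 → after 1×micro: 2; S2 reads c0=0 → after 2×micro: 3 ⇒ (c0=0, c1=2, c2=3)
macro 4: S0 reads c0=0 → after 1×micro: 0; S1 reads c2=3 → after 1×micro: 0; S2 reads c0=0 → after 2×micro: 3 ⇒ (c0=0, c1=0, c2=3)
macro 5: S0 reads c0=0 → after 1×micro: 0; S1 reads c2=3 → after 1×micro: 4; S2 reads c0=0 → after 2×micro: 3 ⇒ (c0=0, c1=4, c2=3)
macro 6: S0 reads c0=0 → after 1×micro: 0; S1 reads c2=3 → after 1×micro: 2; S2 reads c0=0 → after 2×micro: 3 ⇒ (c0=0, c1=2, c2=3)
macro 7: S0 reads c0=0 → after 1×micro: 0; S1 reads c2=3 → after 1×micro: 0; S2 reads c0=0 → after 2×micro: 3 ⇒ (c0=0, c1=0, c2=3)
macro 8: S0 reads c0=0 → after 1×micro: 0; S1 reads c2=3 → after 1×micro: 4; S2 reads c0=0 → after 2×micro: 3 ⇒ (c0=0, c1=4, c2=3)
macro 9: S0 reads c0=0 → after 1×micro: 0; S1 reads c2=3 → after 1×micro: 2; S2 reads c0=0 → after 2×micro: 3 ⇒ (c0=0, c1=2, c2=3)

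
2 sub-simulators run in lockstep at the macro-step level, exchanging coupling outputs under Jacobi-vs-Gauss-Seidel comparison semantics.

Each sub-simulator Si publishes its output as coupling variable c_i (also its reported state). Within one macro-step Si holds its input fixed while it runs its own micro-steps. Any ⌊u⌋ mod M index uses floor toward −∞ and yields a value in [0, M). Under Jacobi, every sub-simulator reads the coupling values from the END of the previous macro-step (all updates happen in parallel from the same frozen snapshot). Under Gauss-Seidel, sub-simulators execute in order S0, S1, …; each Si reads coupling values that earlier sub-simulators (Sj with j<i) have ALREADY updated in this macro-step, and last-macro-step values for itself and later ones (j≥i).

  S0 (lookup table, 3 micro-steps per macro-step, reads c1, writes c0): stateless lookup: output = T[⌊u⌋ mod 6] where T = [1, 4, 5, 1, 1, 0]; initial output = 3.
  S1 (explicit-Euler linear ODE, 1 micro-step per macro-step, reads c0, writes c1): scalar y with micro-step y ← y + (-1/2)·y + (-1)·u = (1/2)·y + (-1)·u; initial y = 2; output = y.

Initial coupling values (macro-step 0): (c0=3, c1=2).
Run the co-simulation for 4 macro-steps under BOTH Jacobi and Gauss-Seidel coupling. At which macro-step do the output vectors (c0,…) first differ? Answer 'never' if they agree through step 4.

first divergence at macro-step: 1

[Jacobi] macro 1: S0 reads c1=2 → after 3×micro: 5; S1 reads c0=3 → after 1×micro: -2 ⇒ (c0=5, c1=-2)
[Jacobi] macro 2: S0 reads c1=-2 → after 3×micro: 1; S1 reads c0=5 → after 1×micro: -6 ⇒ (c0=1, c1=-6)
[Jacobi] macro 3: S0 reads c1=-6 → after 3×micro: 1; S1 reads c0=1 → after 1×micro: -4 ⇒ (c0=1, c1=-4)
[Jacobi] macro 4: S0 reads c1=-4 → after 3×micro: 5; S1 reads c0=1 → after 1×micro: -3 ⇒ (c0=5, c1=-3)
[Gauss-Seidel] macro 1: S0 reads c1=2 → after 3×micro: 5; S1 reads c0=5 → after 1×micro: -4 ⇒ (c0=5, c1=-4)
[Gauss-Seidel] macro 2: S0 reads c1=-4 → after 3×micro: 5; S1 reads c0=5 → after 1×micro: -7 ⇒ (c0=5, c1=-7)
[Gauss-Seidel] macro 3: S0 reads c1=-7 → after 3×micro: 0; S1 reads c0=0 → after 1×micro: -7/2 ⇒ (c0=0, c1=-7/2)
[Gauss-Seidel] macro 4: S0 reads c1=-7/2 → after 3×micro: 5; S1 reads c0=5 → after 1×micro: -27/4 ⇒ (c0=5, c1=-27/4)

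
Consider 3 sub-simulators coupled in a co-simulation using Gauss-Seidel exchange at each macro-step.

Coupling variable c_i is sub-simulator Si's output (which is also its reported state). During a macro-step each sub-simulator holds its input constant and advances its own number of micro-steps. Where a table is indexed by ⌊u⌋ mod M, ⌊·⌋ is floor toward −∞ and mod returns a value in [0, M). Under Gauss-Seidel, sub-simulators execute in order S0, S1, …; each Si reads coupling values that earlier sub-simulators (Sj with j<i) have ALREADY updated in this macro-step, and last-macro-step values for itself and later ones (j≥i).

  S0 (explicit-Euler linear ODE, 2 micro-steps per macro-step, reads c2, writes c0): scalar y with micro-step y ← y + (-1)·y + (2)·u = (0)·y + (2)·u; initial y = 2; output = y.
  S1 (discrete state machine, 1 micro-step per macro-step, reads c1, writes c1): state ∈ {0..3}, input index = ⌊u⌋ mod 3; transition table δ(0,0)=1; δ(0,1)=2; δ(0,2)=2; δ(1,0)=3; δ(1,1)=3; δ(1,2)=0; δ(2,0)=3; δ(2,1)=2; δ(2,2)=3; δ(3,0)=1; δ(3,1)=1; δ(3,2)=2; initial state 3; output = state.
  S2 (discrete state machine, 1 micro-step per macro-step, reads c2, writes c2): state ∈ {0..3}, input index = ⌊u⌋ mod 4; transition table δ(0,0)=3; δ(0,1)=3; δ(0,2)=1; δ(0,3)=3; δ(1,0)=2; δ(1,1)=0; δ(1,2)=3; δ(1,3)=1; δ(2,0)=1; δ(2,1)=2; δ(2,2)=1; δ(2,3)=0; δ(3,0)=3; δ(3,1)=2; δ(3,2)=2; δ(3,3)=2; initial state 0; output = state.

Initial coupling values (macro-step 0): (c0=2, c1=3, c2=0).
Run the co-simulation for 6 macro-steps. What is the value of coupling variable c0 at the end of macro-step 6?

c0 at macro-step 6 = 6

macro 1: S0 reads c2=0 → after 2×micro: 0; S1 reads c1=3 → after 1×micro: 1; S2 reads c2=0 → after 1×micro: 3 ⇒ (c0=0, c1=1, c2=3)
macro 2: S0 reads c2=3 → after 2×micro: 6; S1 reads c1=1 → after 1×micro: 3; S2 reads c2=3 → after 1×micro: 2 ⇒ (c0=6, c1=3, c2=2)
macro 3: S0 reads c2=2 → after 2×micro: 4; S1 reads c1=3 → after 1×micro: 1; S2 reads c2=2 → after 1×micro: 1 ⇒ (c0=4, c1=1, c2=1)
macro 4: S0 reads c2=1 → after 2×micro: 2; S1 reads c1=1 → after 1×micro: 3; S2 reads c2=1 → after 1×micro: 0 ⇒ (c0=2, c1=3, c2=0)
macro 5: S0 reads c2=0 → after 2×micro: 0; S1 reads c1=3 → after 1×micro: 1; S2 reads c2=0 → after 1×micro: 3 ⇒ (c0=0, c1=1, c2=3)
macro 6: S0 reads c2=3 → after 2×micro: 6; S1 reads c1=1 → after 1×micro: 3; S2 reads c2=3 → after 1×micro: 2 ⇒ (c0=6, c1=3, c2=2)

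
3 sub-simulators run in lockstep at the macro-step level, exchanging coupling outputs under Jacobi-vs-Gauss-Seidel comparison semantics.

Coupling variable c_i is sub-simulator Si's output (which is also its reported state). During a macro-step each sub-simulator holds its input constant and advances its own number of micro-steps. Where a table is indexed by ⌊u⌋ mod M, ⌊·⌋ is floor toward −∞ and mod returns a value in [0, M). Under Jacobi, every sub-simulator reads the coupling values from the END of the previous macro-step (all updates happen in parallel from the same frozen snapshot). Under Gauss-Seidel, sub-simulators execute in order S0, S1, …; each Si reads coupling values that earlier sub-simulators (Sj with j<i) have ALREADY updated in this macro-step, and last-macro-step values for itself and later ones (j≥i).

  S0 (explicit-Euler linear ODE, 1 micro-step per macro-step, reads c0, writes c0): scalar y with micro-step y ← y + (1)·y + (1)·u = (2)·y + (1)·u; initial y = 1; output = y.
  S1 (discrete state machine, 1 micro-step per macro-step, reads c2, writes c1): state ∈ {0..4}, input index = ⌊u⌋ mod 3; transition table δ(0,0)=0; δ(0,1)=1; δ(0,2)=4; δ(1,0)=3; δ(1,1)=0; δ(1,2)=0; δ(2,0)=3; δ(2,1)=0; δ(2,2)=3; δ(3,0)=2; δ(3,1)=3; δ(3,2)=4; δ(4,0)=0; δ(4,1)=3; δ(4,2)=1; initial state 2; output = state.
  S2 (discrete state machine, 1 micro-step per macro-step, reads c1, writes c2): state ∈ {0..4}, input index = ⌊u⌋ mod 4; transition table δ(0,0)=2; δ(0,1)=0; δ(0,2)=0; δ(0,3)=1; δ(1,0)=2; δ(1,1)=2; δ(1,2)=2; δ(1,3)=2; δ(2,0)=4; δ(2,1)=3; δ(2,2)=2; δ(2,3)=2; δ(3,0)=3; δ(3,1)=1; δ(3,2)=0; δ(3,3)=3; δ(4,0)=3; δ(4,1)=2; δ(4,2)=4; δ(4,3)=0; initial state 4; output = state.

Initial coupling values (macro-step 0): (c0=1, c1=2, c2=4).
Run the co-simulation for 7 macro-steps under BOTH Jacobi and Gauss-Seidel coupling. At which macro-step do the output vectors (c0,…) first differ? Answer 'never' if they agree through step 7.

[Jacobi] macro 1: S0 reads c0=1 → after 1×micro: 3; S1 reads c2=4 → after 1×micro: 0; S2 reads c1=2 → after 1×micro: 4 ⇒ (c0=3, c1=0, c2=4)
[Jacobi] macro 2: S0 reads c0=3 → after 1×micro: 9; S1 reads c2=4 → after 1×micro: 1; S2 reads c1=0 → after 1×micro: 3 ⇒ (c0=9, c1=1, c2=3)
[Jacobi] macro 3: S0 reads c0=9 → after 1×micro: 27; S1 reads c2=3 → after 1×micro: 3; S2 reads c1=1 → after 1×micro: 1 ⇒ (c0=27, c1=3, c2=1)
[Jacobi] macro 4: S0 reads c0=27 → after 1×micro: 81; S1 reads c2=1 → after 1×micro: 3; S2 reads c1=3 → after 1×micro: 2 ⇒ (c0=81, c1=3, c2=2)
[Jacobi] macro 5: S0 reads c0=81 → after 1×micro: 243; S1 reads c2=2 → after 1×micro: 4; S2 reads c1=3 → after 1×micro: 2 ⇒ (c0=243, c1=4, c2=2)
[Jacobi] macro 6: S0 reads c0=243 → after 1×micro: 729; S1 reads c2=2 → after 1×micro: 1; S2 reads c1=4 → after 1×micro: 4 ⇒ (c0=729, c1=1, c2=4)
[Jacobi] macro 7: S0 reads c0=729 → after 1×micro: 2187; S1 reads c2=4 → after 1×micro: 0; S2 reads c1=1 → after 1×micro: 2 ⇒ (c0=2187, c1=0, c2=2)
[Gauss-Seidel] macro 1: S0 reads c0=1 → after 1×micro: 3; S1 reads c2=4 → after 1×micro: 0; S2 reads c1=0 → after 1×micro: 3 ⇒ (c0=3, c1=0, c2=3)
[Gauss-Seidel] macro 2: S0 reads c0=3 → after 1×micro: 9; S1 reads c2=3 → after 1×micro: 0; S2 reads c1=0 → after 1×micro: 3 ⇒ (c0=9, c1=0, c2=3)
[Gauss-Seidel] macro 3: S0 reads c0=9 → after 1×micro: 27; S1 reads c2=3 → after 1×micro: 0; S2 reads c1=0 → after 1×micro: 3 ⇒ (c0=27, c1=0, c2=3)
[Gauss-Seidel] macro 4: S0 reads c0=27 → after 1×micro: 81; S1 reads c2=3 → after 1×micro: 0; S2 reads c1=0 → after 1×micro: 3 ⇒ (c0=81, c1=0, c2=3)
[Gauss-Seidel] macro 5: S0 reads c0=81 → after 1×micro: 243; S1 reads c2=3 → after 1×micro: 0; S2 reads c1=0 → after 1×micro: 3 ⇒ (c0=243, c1=0, c2=3)
[Gauss-Seidel] macro 6: S0 reads c0=243 → after 1×micro: 729; S1 reads c2=3 → after 1×micro: 0; S2 reads c1=0 → after 1×micro: 3 ⇒ (c0=729, c1=0, c2=3)
[Gauss-Seidel] macro 7: S0 reads c0=729 → after 1×micro: 2187; S1 reads c2=3 → after 1×micro: 0; S2 reads c1=0 → after 1×micro: 3 ⇒ (c0=2187, c1=0, c2=3)

first divergence at macro-step: 1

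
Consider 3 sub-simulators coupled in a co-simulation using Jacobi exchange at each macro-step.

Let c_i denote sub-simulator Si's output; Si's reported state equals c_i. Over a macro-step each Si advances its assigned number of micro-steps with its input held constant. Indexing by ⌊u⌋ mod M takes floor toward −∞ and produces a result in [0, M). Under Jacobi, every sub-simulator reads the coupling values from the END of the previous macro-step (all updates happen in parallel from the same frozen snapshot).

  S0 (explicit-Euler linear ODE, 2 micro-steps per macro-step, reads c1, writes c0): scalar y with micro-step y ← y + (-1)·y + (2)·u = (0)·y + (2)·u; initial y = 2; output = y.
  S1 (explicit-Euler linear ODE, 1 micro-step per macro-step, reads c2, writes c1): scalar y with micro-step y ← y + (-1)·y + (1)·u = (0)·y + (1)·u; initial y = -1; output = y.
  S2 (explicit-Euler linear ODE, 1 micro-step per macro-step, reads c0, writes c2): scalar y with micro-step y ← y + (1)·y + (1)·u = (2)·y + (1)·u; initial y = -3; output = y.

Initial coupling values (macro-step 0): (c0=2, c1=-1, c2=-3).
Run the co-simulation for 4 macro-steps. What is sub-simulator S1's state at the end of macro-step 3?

macro 1: S0 reads c1=-1 → after 2×micro: -2; S1 reads c2=-3 → after 1×micro: -3; S2 reads c0=2 → after 1×micro: -4 ⇒ (c0=-2, c1=-3, c2=-4)
macro 2: S0 reads c1=-3 → after 2×micro: -6; S1 reads c2=-4 → after 1×micro: -4; S2 reads c0=-2 → after 1×micro: -10 ⇒ (c0=-6, c1=-4, c2=-10)
macro 3: S0 reads c1=-4 → after 2×micro: -8; S1 reads c2=-10 → after 1×micro: -10; S2 reads c0=-6 → after 1×micro: -26 ⇒ (c0=-8, c1=-10, c2=-26)
macro 4: S0 reads c1=-10 → after 2×micro: -20; S1 reads c2=-26 → after 1×micro: -26; S2 reads c0=-8 → after 1×micro: -60 ⇒ (c0=-20, c1=-26, c2=-60)

S1 state at macro-step 3 = -10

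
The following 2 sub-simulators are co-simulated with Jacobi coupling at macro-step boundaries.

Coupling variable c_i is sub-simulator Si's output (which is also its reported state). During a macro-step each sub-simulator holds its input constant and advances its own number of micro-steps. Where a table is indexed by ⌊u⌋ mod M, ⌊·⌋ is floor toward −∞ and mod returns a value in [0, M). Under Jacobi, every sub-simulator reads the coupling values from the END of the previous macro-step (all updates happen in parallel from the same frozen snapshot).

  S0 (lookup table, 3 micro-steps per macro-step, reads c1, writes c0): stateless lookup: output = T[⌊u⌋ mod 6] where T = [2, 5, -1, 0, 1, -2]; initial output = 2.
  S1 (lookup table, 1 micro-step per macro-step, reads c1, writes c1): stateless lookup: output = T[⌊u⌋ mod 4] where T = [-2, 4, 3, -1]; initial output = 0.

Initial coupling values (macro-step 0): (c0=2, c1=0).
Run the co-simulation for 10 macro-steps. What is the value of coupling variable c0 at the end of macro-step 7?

macro 1: S0 reads c1=0 → after 3×micro: 2; S1 reads c1=0 → after 1×micro: -2 ⇒ (c0=2, c1=-2)
macro 2: S0 reads c1=-2 → after 3×micro: 1; S1 reads c1=-2 → after 1×micro: 3 ⇒ (c0=1, c1=3)
macro 3: S0 reads c1=3 → after 3×micro: 0; S1 reads c1=3 → after 1×micro: -1 ⇒ (c0=0, c1=-1)
macro 4: S0 reads c1=-1 → after 3×micro: -2; S1 reads c1=-1 → after 1×micro: -1 ⇒ (c0=-2, c1=-1)
macro 5: S0 reads c1=-1 → after 3×micro: -2; S1 reads c1=-1 → after 1×micro: -1 ⇒ (c0=-2, c1=-1)
macro 6: S0 reads c1=-1 → after 3×micro: -2; S1 reads c1=-1 → after 1×micro: -1 ⇒ (c0=-2, c1=-1)
macro 7: S0 reads c1=-1 → after 3×micro: -2; S1 reads c1=-1 → after 1×micro: -1 ⇒ (c0=-2, c1=-1)
macro 8: S0 reads c1=-1 → after 3×micro: -2; S1 reads c1=-1 → after 1×micro: -1 ⇒ (c0=-2, c1=-1)
macro 9: S0 reads c1=-1 → after 3×micro: -2; S1 reads c1=-1 → after 1×micro: -1 ⇒ (c0=-2, c1=-1)
macro 10: S0 reads c1=-1 → after 3×micro: -2; S1 reads c1=-1 → after 1×micro: -1 ⇒ (c0=-2, c1=-1)

c0 at macro-step 7 = -2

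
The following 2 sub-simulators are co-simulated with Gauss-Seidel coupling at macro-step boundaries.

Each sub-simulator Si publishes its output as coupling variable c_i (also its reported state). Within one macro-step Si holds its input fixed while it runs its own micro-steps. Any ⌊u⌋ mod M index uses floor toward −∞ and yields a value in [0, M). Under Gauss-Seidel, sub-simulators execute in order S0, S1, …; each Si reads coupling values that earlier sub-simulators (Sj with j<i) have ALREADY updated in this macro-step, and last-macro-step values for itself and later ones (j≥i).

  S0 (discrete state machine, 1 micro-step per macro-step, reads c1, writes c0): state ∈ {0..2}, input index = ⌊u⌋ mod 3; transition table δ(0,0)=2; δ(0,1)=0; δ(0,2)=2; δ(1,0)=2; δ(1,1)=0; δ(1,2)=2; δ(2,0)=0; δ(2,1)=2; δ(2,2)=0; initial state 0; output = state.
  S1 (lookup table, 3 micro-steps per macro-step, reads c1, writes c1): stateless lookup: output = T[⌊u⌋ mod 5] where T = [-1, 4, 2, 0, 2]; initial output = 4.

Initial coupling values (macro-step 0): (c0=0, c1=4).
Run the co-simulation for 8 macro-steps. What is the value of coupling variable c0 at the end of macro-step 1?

macro 1: S0 reads c1=4 → after 1×micro: 0; S1 reads c1=4 → after 3×micro: 2 ⇒ (c0=0, c1=2)
macro 2: S0 reads c1=2 → after 1×micro: 2; S1 reads c1=2 → after 3×micro: 2 ⇒ (c0=2, c1=2)
macro 3: S0 reads c1=2 → after 1×micro: 0; S1 reads c1=2 → after 3×micro: 2 ⇒ (c0=0, c1=2)
macro 4: S0 reads c1=2 → after 1×micro: 2; S1 reads c1=2 → after 3×micro: 2 ⇒ (c0=2, c1=2)
macro 5: S0 reads c1=2 → after 1×micro: 0; S1 reads c1=2 → after 3×micro: 2 ⇒ (c0=0, c1=2)
macro 6: S0 reads c1=2 → after 1×micro: 2; S1 reads c1=2 → after 3×micro: 2 ⇒ (c0=2, c1=2)
macro 7: S0 reads c1=2 → after 1×micro: 0; S1 reads c1=2 → after 3×micro: 2 ⇒ (c0=0, c1=2)
macro 8: S0 reads c1=2 → after 1×micro: 2; S1 reads c1=2 → after 3×micro: 2 ⇒ (c0=2, c1=2)

c0 at macro-step 1 = 0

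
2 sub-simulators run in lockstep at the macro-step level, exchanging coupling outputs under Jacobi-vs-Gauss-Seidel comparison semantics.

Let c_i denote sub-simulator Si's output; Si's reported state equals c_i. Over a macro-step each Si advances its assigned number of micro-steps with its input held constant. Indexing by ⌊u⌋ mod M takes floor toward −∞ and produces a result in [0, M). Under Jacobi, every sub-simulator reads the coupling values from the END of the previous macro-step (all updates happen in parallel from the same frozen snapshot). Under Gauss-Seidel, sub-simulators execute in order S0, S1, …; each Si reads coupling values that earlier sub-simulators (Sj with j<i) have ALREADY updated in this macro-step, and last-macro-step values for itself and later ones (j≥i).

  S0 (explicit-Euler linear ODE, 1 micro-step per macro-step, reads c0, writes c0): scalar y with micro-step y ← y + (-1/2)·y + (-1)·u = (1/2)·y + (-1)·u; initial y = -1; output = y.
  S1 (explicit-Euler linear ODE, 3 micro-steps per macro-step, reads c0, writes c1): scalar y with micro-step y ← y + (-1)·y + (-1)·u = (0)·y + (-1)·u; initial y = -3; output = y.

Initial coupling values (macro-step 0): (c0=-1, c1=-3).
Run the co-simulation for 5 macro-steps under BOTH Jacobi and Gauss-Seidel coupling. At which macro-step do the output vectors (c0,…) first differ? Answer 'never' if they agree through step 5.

[Jacobi] macro 1: S0 reads c0=-1 → after 1×micro: 1/2; S1 reads c0=-1 → after 3×micro: 1 ⇒ (c0=1/2, c1=1)
[Jacobi] macro 2: S0 reads c0=1/2 → after 1×micro: -1/4; S1 reads c0=1/2 → after 3×micro: -1/2 ⇒ (c0=-1/4, c1=-1/2)
[Jacobi] macro 3: S0 reads c0=-1/4 → after 1×micro: 1/8; S1 reads c0=-1/4 → after 3×micro: 1/4 ⇒ (c0=1/8, c1=1/4)
[Jacobi] macro 4: S0 reads c0=1/8 → after 1×micro: -1/16; S1 reads c0=1/8 → after 3×micro: -1/8 ⇒ (c0=-1/16, c1=-1/8)
[Jacobi] macro 5: S0 reads c0=-1/16 → after 1×micro: 1/32; S1 reads c0=-1/16 → after 3×micro: 1/16 ⇒ (c0=1/32, c1=1/16)
[Gauss-Seidel] macro 1: S0 reads c0=-1 → after 1×micro: 1/2; S1 reads c0=1/2 → after 3×micro: -1/2 ⇒ (c0=1/2, c1=-1/2)
[Gauss-Seidel] macro 2: S0 reads c0=1/2 → after 1×micro: -1/4; S1 reads c0=-1/4 → after 3×micro: 1/4 ⇒ (c0=-1/4, c1=1/4)
[Gauss-Seidel] macro 3: S0 reads c0=-1/4 → after 1×micro: 1/8; S1 reads c0=1/8 → after 3×micro: -1/8 ⇒ (c0=1/8, c1=-1/8)
[Gauss-Seidel] macro 4: S0 reads c0=1/8 → after 1×micro: -1/16; S1 reads c0=-1/16 → after 3×micro: 1/16 ⇒ (c0=-1/16, c1=1/16)
[Gauss-Seidel] macro 5: S0 reads c0=-1/16 → after 1×micro: 1/32; S1 reads c0=1/32 → after 3×micro: -1/32 ⇒ (c0=1/32, c1=-1/32)

first divergence at macro-step: 1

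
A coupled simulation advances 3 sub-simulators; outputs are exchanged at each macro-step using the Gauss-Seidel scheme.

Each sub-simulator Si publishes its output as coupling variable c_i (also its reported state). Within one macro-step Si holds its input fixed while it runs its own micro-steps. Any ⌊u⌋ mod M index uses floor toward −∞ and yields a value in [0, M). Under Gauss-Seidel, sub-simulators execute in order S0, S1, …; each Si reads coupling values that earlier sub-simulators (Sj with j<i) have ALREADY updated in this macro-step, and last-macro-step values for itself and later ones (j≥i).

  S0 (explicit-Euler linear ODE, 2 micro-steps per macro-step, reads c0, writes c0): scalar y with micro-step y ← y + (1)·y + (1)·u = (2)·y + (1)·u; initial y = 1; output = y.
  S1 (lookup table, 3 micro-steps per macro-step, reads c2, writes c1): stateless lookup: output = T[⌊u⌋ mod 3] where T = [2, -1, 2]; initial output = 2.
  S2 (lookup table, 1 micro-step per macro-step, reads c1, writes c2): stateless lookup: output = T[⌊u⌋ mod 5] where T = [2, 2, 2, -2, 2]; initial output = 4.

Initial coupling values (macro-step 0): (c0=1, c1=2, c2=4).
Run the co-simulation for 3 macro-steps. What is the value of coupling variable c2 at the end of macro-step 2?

c2 at macro-step 2 = 2

macro 1: S0 reads c0=1 → after 2×micro: 7; S1 reads c2=4 → after 3×micro: -1; S2 reads c1=-1 → after 1×micro: 2 ⇒ (c0=7, c1=-1, c2=2)
macro 2: S0 reads c0=7 → after 2×micro: 49; S1 reads c2=2 → after 3×micro: 2; S2 reads c1=2 → after 1×micro: 2 ⇒ (c0=49, c1=2, c2=2)
macro 3: S0 reads c0=49 → after 2×micro: 343; S1 reads c2=2 → after 3×micro: 2; S2 reads c1=2 → after 1×micro: 2 ⇒ (c0=343, c1=2, c2=2)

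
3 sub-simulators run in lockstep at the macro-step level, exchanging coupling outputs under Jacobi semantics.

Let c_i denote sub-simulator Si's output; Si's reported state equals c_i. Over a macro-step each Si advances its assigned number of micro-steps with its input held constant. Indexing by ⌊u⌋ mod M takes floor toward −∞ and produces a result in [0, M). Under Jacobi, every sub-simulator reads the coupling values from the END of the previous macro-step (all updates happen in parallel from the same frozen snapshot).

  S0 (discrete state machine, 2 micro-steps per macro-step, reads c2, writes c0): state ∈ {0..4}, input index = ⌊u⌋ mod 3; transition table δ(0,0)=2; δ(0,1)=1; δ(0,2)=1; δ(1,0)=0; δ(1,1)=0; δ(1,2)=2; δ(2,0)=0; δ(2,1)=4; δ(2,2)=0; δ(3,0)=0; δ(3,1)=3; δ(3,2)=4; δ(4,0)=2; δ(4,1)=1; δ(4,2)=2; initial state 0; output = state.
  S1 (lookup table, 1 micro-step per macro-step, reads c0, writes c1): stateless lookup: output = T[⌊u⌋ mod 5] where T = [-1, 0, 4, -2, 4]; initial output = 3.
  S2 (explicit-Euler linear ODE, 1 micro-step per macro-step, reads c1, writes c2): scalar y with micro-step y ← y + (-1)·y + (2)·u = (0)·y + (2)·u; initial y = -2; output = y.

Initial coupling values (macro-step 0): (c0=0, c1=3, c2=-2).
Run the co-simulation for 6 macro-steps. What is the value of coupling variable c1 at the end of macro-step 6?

macro 1: S0 reads c2=-2 → after 2×micro: 0; S1 reads c0=0 → after 1×micro: -1; S2 reads c1=3 → after 1×micro: 6 ⇒ (c0=0, c1=-1, c2=6)
macro 2: S0 reads c2=6 → after 2×micro: 0; S1 reads c0=0 → after 1×micro: -1; S2 reads c1=-1 → after 1×micro: -2 ⇒ (c0=0, c1=-1, c2=-2)
macro 3: S0 reads c2=-2 → after 2×micro: 0; S1 reads c0=0 → after 1×micro: -1; S2 reads c1=-1 → after 1×micro: -2 ⇒ (c0=0, c1=-1, c2=-2)
macro 4: S0 reads c2=-2 → after 2×micro: 0; S1 reads c0=0 → after 1×micro: -1; S2 reads c1=-1 → after 1×micro: -2 ⇒ (c0=0, c1=-1, c2=-2)
macro 5: S0 reads c2=-2 → after 2×micro: 0; S1 reads c0=0 → after 1×micro: -1; S2 reads c1=-1 → after 1×micro: -2 ⇒ (c0=0, c1=-1, c2=-2)
macro 6: S0 reads c2=-2 → after 2×micro: 0; S1 reads c0=0 → after 1×micro: -1; S2 reads c1=-1 → after 1×micro: -2 ⇒ (c0=0, c1=-1, c2=-2)

c1 at macro-step 6 = -1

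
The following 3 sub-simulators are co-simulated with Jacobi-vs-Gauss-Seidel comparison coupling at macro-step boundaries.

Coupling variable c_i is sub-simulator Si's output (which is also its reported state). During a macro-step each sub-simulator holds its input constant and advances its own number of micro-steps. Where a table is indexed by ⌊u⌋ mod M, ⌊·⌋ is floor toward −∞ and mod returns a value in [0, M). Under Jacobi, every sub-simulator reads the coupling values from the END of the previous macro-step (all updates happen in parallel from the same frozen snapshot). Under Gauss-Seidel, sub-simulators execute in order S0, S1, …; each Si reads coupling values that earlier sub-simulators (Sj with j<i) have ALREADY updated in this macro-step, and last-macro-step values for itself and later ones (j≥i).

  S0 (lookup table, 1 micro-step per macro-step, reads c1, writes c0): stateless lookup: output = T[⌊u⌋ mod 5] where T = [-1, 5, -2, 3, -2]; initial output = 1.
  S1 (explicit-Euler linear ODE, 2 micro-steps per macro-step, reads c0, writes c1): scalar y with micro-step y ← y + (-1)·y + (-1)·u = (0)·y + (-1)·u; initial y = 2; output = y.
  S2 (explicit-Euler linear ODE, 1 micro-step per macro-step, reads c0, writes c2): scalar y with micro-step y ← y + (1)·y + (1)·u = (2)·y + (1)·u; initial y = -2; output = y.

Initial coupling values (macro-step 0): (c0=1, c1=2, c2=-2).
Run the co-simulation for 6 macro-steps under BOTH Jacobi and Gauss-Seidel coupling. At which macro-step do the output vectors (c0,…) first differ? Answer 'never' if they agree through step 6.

first divergence at macro-step: 1

[Jacobi] macro 1: S0 reads c1=2 → after 1×micro: -2; S1 reads c0=1 → after 2×micro: -1; S2 reads c0=1 → after 1×micro: -3 ⇒ (c0=-2, c1=-1, c2=-3)
[Jacobi] macro 2: S0 reads c1=-1 → after 1×micro: -2; S1 reads c0=-2 → after 2×micro: 2; S2 reads c0=-2 → after 1×micro: -8 ⇒ (c0=-2, c1=2, c2=-8)
[Jacobi] macro 3: S0 reads c1=2 → after 1×micro: -2; S1 reads c0=-2 → after 2×micro: 2; S2 reads c0=-2 → after 1×micro: -18 ⇒ (c0=-2, c1=2, c2=-18)
[Jacobi] macro 4: S0 reads c1=2 → after 1×micro: -2; S1 reads c0=-2 → after 2×micro: 2; S2 reads c0=-2 → after 1×micro: -38 ⇒ (c0=-2, c1=2, c2=-38)
[Jacobi] macro 5: S0 reads c1=2 → after 1×micro: -2; S1 reads c0=-2 → after 2×micro: 2; S2 reads c0=-2 → after 1×micro: -78 ⇒ (c0=-2, c1=2, c2=-78)
[Jacobi] macro 6: S0 reads c1=2 → after 1×micro: -2; S1 reads c0=-2 → after 2×micro: 2; S2 reads c0=-2 → after 1×micro: -158 ⇒ (c0=-2, c1=2, c2=-158)
[Gauss-Seidel] macro 1: S0 reads c1=2 → after 1×micro: -2; S1 reads c0=-2 → after 2×micro: 2; S2 reads c0=-2 → after 1×micro: -6 ⇒ (c0=-2, c1=2, c2=-6)
[Gauss-Seidel] macro 2: S0 reads c1=2 → after 1×micro: -2; S1 reads c0=-2 → after 2×micro: 2; S2 reads c0=-2 → after 1×micro: -14 ⇒ (c0=-2, c1=2, c2=-14)
[Gauss-Seidel] macro 3: S0 reads c1=2 → after 1×micro: -2; S1 reads c0=-2 → after 2×micro: 2; S2 reads c0=-2 → after 1×micro: -30 ⇒ (c0=-2, c1=2, c2=-30)
[Gauss-Seidel] macro 4: S0 reads c1=2 → after 1×micro: -2; S1 reads c0=-2 → after 2×micro: 2; S2 reads c0=-2 → after 1×micro: -62 ⇒ (c0=-2, c1=2, c2=-62)
[Gauss-Seidel] macro 5: S0 reads c1=2 → after 1×micro: -2; S1 reads c0=-2 → after 2×micro: 2; S2 reads c0=-2 → after 1×micro: -126 ⇒ (c0=-2, c1=2, c2=-126)
[Gauss-Seidel] macro 6: S0 reads c1=2 → after 1×micro: -2; S1 reads c0=-2 → after 2×micro: 2; S2 reads c0=-2 → after 1×micro: -254 ⇒ (c0=-2, c1=2, c2=-254)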